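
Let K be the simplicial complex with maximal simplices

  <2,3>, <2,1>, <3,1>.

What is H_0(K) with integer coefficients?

Order the vertices as 1 < 2 < 3. Listing each simplex with vertices in this order, K has dimension 1 with simplices:

  0-simplices (3): [1], [2], [3]
  1-simplices (3): [1,2], [1,3], [2,3]

so the chain groups are C_0 ≅ Z^3, C_1 ≅ Z^3.

The boundary map ∂_1: C_1 → C_0 maps an edge to its endpoints' difference, ∂[p,q] = q − p. For instance
  ∂[1,2] = [2] − [1].
As a 3×3 matrix over Z this has rank 2, with invariant factors (1,1).

Reading off H_k = ker ∂_k / im ∂_{k+1}:

  H_0: rank C_0 − rank ∂_1 = 3 − 2 = 1, and the invariant factors of ∂_1 are all 1, so H_0 = Z.

(K is a triangulation of the circle S^1.)

H_0 = Z.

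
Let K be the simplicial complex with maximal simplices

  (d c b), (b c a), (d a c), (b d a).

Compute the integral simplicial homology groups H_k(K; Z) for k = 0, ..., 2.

H_0 = Z,  H_1 = 0,  H_2 = Z.

We work with the vertex ordering a < b < c < d. The simplices of K, each written with vertices in increasing order, are:

  0-simplices (4): a, b, c, d
  1-simplices (6): ab, ac, ad, bc, bd, cd
  2-simplices (4): abc, abd, acd, bcd

so the chain groups are C_0 ≅ Z^4, C_1 ≅ Z^6, C_2 ≅ Z^4.

∂_1: C_1 → C_0 maps an edge to its endpoints' difference, ∂[p,q] = q − p. For instance
  ∂bc = c − b.
The 4×6 boundary matrix has rank 3 and Smith normal form diag(1,1,1).

The boundary map ∂_2: C_2 → C_1 sends each 2-simplex [p,q,r] to [q,r] − [p,r] + [p,q]. For instance
  ∂abc = bc − ac + ab,
  ∂acd = cd − ad + ac.
As a 6×4 matrix over Z this has rank 3, with invariant factors (1,1,1).

Computing H_k = (kernel of ∂_k) / (image of ∂_{k+1}):

  H_0: rank C_0 − rank ∂_1 = 4 − 3 = 1, and the invariant factors of ∂_1 are all 1, so H_0 = Z.
  H_1: rank ker ∂_1 − rank ∂_2 = (6 − 3) − 3 = 0, and the invariant factors of ∂_2 are all 1, so H_1 = 0.
  H_2: rank ker ∂_2 − rank ∂_3 = (4 − 3) − 0 = 1, and there is no ∂_3, so H_2 = Z.

As a check, the Euler characteristic is 4 − 6 + 4 = 2, which agrees with 1 − 0 + 1 = 2.
(K is a triangulation of the 2-sphere S^2.)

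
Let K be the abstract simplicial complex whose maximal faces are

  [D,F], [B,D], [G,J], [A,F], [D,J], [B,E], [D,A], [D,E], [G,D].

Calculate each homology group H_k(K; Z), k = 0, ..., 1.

H_0 = Z,  H_1 = Z^3.

Fix the vertex order A < B < D < E < F < G < J and write every simplex with vertices in increasing order. Then dim K = 1 and the simplices of K are:

  0-simplices (7): A, B, D, E, F, G, J
  1-simplices (9): AD, AF, BD, BE, DE, DF, DG, DJ, GJ

giving chain groups C_0 ≅ Z^7, C_1 ≅ Z^9.

∂_1: C_1 → C_0 sends each edge [p,q] (with p < q) to q − p.
This gives a 7×9 integer matrix of rank 6; reducing to Smith normal form yields diagonal entries (1,1,1,1,1,1).

Reading off H_k = ker ∂_k / im ∂_{k+1}:

  H_0: rank C_0 − rank ∂_1 = 7 − 6 = 1, and the invariant factors of ∂_1 are all 1, so H_0 ≅ Z.
  H_1: rank ker ∂_1 − rank ∂_2 = (9 − 6) − 0 = 3, and there is no ∂_2, so H_1 ≅ Z^3.

As a check, the Euler characteristic is 7 − 9 = -2, which agrees with 1 − 3 = -2.
(K is a triangulation of a wedge of 3 circles.)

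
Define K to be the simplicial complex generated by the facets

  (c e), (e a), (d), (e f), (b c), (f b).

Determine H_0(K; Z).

Fix the vertex order a < b < c < d < e < f and write every simplex with vertices in increasing order. Then dim K = 1 and the simplices of K are:

  0-simplices (6): a, b, c, d, e, f
  1-simplices (5): ae, bc, bf, ce, ef

so the chain groups are C_0 ≅ Z^6, C_1 ≅ Z^5.

Boundary ∂_1: C_1 → C_0 is given by ∂[p,q] = [q] − [p]. For instance
  ∂ae = e − a.
This gives a 6×5 integer matrix of rank 4; reducing to Smith normal form yields diagonal entries (1,1,1,1).

Now H_k = ker ∂_k / im ∂_{k+1}, so:

  H_0: rank C_0 − rank ∂_1 = 6 − 4 = 2, and the invariant factors of ∂_1 are all 1, so H_0 ≅ Z^2.

H_0 ≅ Z^2.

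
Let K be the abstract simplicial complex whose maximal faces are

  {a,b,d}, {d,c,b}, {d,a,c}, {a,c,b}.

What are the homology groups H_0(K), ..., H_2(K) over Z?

H_0 = Z,  H_1 = 0,  H_2 = Z.

Order the vertices as a < b < c < d. Listing each simplex with vertices in this order, K has dimension 2 with simplices:

  0-simplices (4): a, b, c, d
  1-simplices (6): ab, ac, ad, bc, bd, cd
  2-simplices (4): abc, abd, acd, bcd

so the chain groups are C_0 ≅ Z^4, C_1 ≅ Z^6, C_2 ≅ Z^4.

The boundary map ∂_1: C_1 → C_0 sends each edge [p,q] (with p < q) to q − p.
The 4×6 boundary matrix has rank 3 and Smith normal form diag(1,1,1).

The boundary map ∂_2: C_2 → C_1 acts by ∂[p,q,r] = [q,r] − [p,r] + [p,q]. For instance
  ∂acd = cd − ad + ac,
  ∂abd = bd − ad + ab.
The 6×4 boundary matrix has rank 3 and Smith normal form diag(1,1,1).

Reading off H_k = ker ∂_k / im ∂_{k+1}:

  H_0: rank C_0 − rank ∂_1 = 4 − 3 = 1, and the invariant factors of ∂_1 are all 1, so H_0 ≅ Z.
  H_1: rank ker ∂_1 − rank ∂_2 = (6 − 3) − 3 = 0, and the invariant factors of ∂_2 are all 1, so H_1 ≅ 0.
  H_2: rank ker ∂_2 − rank ∂_3 = (4 − 3) − 0 = 1, and there is no ∂_3, so H_2 ≅ Z.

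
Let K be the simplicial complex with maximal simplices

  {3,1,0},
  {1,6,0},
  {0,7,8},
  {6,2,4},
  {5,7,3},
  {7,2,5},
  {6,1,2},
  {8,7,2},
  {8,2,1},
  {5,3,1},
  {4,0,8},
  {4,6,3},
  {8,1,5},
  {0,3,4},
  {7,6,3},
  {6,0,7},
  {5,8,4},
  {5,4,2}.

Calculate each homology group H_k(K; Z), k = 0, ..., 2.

Take the total order 0 < 1 < 2 < 3 < 4 < 5 < 6 < 7 < 8 on the vertex set. Then K (dimension 2) consists of the simplices:

  0-simplices (9): [0], [1], [2], [3], [4], [5], [6], [7], [8]
  1-simplices (27): (27 of them)
  2-simplices (18): [0,1,3], [0,1,6], [0,3,4], [0,4,8], [0,6,7], [0,7,8], [1,2,6], [1,2,8], [1,3,5], [1,5,8], [2,4,5], [2,4,6], [2,5,7], [2,7,8], [3,4,6], [3,5,7], [3,6,7], [4,5,8]

Hence C_0 ≅ Z^9, C_1 ≅ Z^27, C_2 ≅ Z^18.

∂_1: C_1 → C_0 sends each edge [p,q] (with p < q) to q − p. For instance
  ∂[0,8] = [8] − [0].
As a 9×27 matrix over Z this has rank 8, with invariant factors (1,1,1,1,1,1,1,1).

The boundary map ∂_2: C_2 → C_1 maps a triangle to the signed sum of its edges. For instance
  ∂[2,5,7] = [5,7] − [2,7] + [2,5],
  ∂[0,7,8] = [7,8] − [0,8] + [0,7].
As a 27×18 matrix over Z this has rank 18, with invariant factors (1,1,1,1,1,1,1,1,1,1,1,1,1,1,1,1,1,2).

Reading off H_k = ker ∂_k / im ∂_{k+1}:

  H_0: rank C_0 − rank ∂_1 = 9 − 8 = 1, and the invariant factors of ∂_1 are all 1, so H_0 = Z.
  H_1: rank ker ∂_1 − rank ∂_2 = (27 − 8) − 18 = 1, and ∂_2 has invariant factor 2 > 1, so H_1 = Z ⊕ Z_2.
  H_2: rank ker ∂_2 − rank ∂_3 = (18 − 18) − 0 = 0, and there is no ∂_3, so H_2 = 0.

(K is a triangulation of the Klein bottle.)

H_0 = Z,  H_1 = Z ⊕ Z_2,  H_2 = 0.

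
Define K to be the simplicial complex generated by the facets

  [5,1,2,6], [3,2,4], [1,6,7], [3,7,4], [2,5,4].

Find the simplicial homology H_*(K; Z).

Order the vertices as 1 < 2 < 3 < 4 < 5 < 6 < 7. Listing each simplex with vertices in this order, K has dimension 3 with simplices:

  0-simplices (7): [1], [2], [3], [4], [5], [6], [7]
  1-simplices (14): [1,2], [1,5], [1,6], [1,7], [2,3], [2,4], [2,5], [2,6], [3,4], [3,7], [4,5], [4,7], [5,6], [6,7]
  2-simplices (8): [1,2,5], [1,2,6], [1,5,6], [1,6,7], [2,3,4], [2,4,5], [2,5,6], [3,4,7]
  3-simplices (1): [1,2,5,6]

giving chain groups C_0 ≅ Z^7, C_1 ≅ Z^14, C_2 ≅ Z^8, C_3 ≅ Z^1.

Boundary ∂_1: C_1 → C_0 is given by ∂[p,q] = [q] − [p]. For instance
  ∂[5,6] = [6] − [5].
The resulting 7×14 matrix has rank 6, and its Smith normal form has invariant factors (1,1,1,1,1,1).

∂_2: C_2 → C_1 sends each 2-simplex [p,q,r] to [q,r] − [p,r] + [p,q]. For instance
  ∂[1,5,6] = [5,6] − [1,6] + [1,5],
  ∂[2,4,5] = [4,5] − [2,5] + [2,4].
The 14×8 boundary matrix has rank 7 and Smith normal form diag(1,1,1,1,1,1,1).

The boundary map ∂_3: C_3 → C_2 sends each 3-simplex σ to the alternating sum Σ_i (−1)^i (σ with its i-th vertex removed). For instance
  ∂[1,2,5,6] = [2,5,6] − [1,5,6] + [1,2,6] − [1,2,5].
As a 8×1 matrix over Z this has rank 1, with invariant factors (1).

From H_k ≅ ker(∂_k) / im(∂_{k+1}) we obtain:

  H_0: rank C_0 − rank ∂_1 = 7 − 6 = 1, and the invariant factors of ∂_1 are all 1, so H_0 = Z.
  H_1: rank ker ∂_1 − rank ∂_2 = (14 − 6) − 7 = 1, and the invariant factors of ∂_2 are all 1, so H_1 = Z.
  H_2: rank ker ∂_2 − rank ∂_3 = (8 − 7) − 1 = 0, and the invariant factors of ∂_3 are all 1, so H_2 = 0.
  H_3: rank ker ∂_3 − rank ∂_4 = (1 − 1) − 0 = 0, and there is no ∂_4, so H_3 = 0.

H_0 ≅ Z,  H_1 ≅ Z,  H_2 = 0,  H_3 = 0.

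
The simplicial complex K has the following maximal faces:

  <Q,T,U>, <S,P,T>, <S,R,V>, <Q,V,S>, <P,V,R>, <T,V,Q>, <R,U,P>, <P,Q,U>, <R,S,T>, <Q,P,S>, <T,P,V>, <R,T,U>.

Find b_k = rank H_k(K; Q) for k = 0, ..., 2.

Take the total order P < Q < R < S < T < U < V on the vertex set. Then K (dimension 2) consists of the simplices:

  0-simplices (7): P, Q, R, S, T, U, V
  1-simplices (18): PQ, PR, PS, PT, PU, PV, QS, QT, QU, QV, RS, RT, RU, RV, ST, SV, TU, TV
  2-simplices (12): PQS, PQU, PRU, PRV, PST, PTV, QSV, QTU, QTV, RST, RSV, RTU

giving chain groups C_0 ≅ Z^7, C_1 ≅ Z^18, C_2 ≅ Z^12.

Boundary ∂_1: C_1 → C_0 maps an edge to its endpoints' difference, ∂[p,q] = q − p. For instance
  ∂TU = U − T.
The 7×18 boundary matrix has rank 6 and Smith normal form diag(1,1,1,1,1,1).

∂_2: C_2 → C_1 acts by ∂[p,q,r] = [q,r] − [p,r] + [p,q]. For instance
  ∂PRU = RU − PU + PR,
  ∂QSV = SV − QV + QS.
The 18×12 boundary matrix has rank 12 and Smith normal form diag(1,1,1,1,1,1,1,1,1,1,1,2).

Computing H_k = (kernel of ∂_k) / (image of ∂_{k+1}):

  H_0: rank C_0 − rank ∂_1 = 7 − 6 = 1, and the invariant factors of ∂_1 are all 1, so H_0 ≅ Z.
  H_1: rank ker ∂_1 − rank ∂_2 = (18 − 6) − 12 = 0, and ∂_2 has invariant factor 2 > 1, so H_1 ≅ Z_2.
  H_2: rank ker ∂_2 − rank ∂_3 = (12 − 12) − 0 = 0, and there is no ∂_3, so H_2 ≅ 0.

Hence the Betti numbers are b_0 = 1, b_1 = 0, b_2 = 0.

b_0 = 1, b_1 = 0, b_2 = 0.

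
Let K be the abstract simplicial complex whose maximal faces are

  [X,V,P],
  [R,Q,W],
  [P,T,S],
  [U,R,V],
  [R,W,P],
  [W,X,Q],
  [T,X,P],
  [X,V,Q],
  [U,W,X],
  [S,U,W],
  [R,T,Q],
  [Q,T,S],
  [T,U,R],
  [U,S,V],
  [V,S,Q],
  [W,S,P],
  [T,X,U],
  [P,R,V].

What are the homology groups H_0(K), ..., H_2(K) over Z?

We work with the vertex ordering P < Q < R < S < T < U < V < W < X. The simplices of K, each written with vertices in increasing order, are:

  0-simplices (9): P, Q, R, S, T, U, V, W, X
  1-simplices (27): PR, PS, PT, PV, PW, PX, QR, QS, QT, QV, QW, QX, RT, RU, RV, RW, ST, SU, SV, SW, TU, TX, UV, UW, UX, VX, WX
  2-simplices (18): PRV, PRW, PST, PSW, PTX, PVX, QRT, QRW, QST, QSV, QVX, QWX, RTU, RUV, SUV, SUW, TUX, UWX

Hence C_0 ≅ Z^9, C_1 ≅ Z^27, C_2 ≅ Z^18.

The boundary map ∂_1: C_1 → C_0 maps an edge to its endpoints' difference, ∂[p,q] = q − p. For instance
  ∂PS = S − P.
As a 9×27 matrix over Z this has rank 8, with invariant factors (1,1,1,1,1,1,1,1).

The boundary map ∂_2: C_2 → C_1 sends each 2-simplex [p,q,r] to [q,r] − [p,r] + [p,q]. For instance
  ∂RUV = UV − RV + RU,
  ∂QSV = SV − QV + QS.
As a 27×18 matrix over Z this has rank 17, with invariant factors (1,1,1,1,1,1,1,1,1,1,1,1,1,1,1,1,1).

From H_k ≅ ker(∂_k) / im(∂_{k+1}) we obtain:

  H_0: rank C_0 − rank ∂_1 = 9 − 8 = 1, and the invariant factors of ∂_1 are all 1, so H_0 ≅ Z.
  H_1: rank ker ∂_1 − rank ∂_2 = (27 − 8) − 17 = 2, and the invariant factors of ∂_2 are all 1, so H_1 ≅ Z^2.
  H_2: rank ker ∂_2 − rank ∂_3 = (18 − 17) − 0 = 1, and there is no ∂_3, so H_2 ≅ Z.

H_0 ≅ Z,  H_1 ≅ Z^2,  H_2 ≅ Z.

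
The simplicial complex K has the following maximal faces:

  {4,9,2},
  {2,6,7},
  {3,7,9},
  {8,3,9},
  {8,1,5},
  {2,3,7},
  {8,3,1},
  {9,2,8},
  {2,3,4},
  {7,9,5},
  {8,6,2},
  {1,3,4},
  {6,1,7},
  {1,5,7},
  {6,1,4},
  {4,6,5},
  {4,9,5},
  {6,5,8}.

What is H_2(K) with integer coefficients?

Order the vertices as 1 < 2 < 3 < 4 < 5 < 6 < 7 < 8 < 9. Listing each simplex with vertices in this order, K has dimension 2 with simplices:

  0-simplices (9): [1], [2], [3], [4], [5], [6], [7], [8], [9]
  1-simplices (27): (27 of them)
  2-simplices (18): [1,3,4], [1,3,8], [1,4,6], [1,5,7], [1,5,8], [1,6,7], [2,3,4], [2,3,7], [2,4,9], [2,6,7], [2,6,8], [2,8,9], [3,7,9], [3,8,9], [4,5,6], [4,5,9], [5,6,8], [5,7,9]

Hence C_0 ≅ Z^9, C_1 ≅ Z^27, C_2 ≅ Z^18.

Boundary ∂_1: C_1 → C_0 sends each edge [p,q] (with p < q) to q − p. For instance
  ∂[4,9] = [9] − [4].
The 9×27 boundary matrix has rank 8 and Smith normal form diag(1,1,1,1,1,1,1,1).

∂_2: C_2 → C_1 acts by ∂[p,q,r] = [q,r] − [p,r] + [p,q]. For instance
  ∂[1,4,6] = [4,6] − [1,6] + [1,4],
  ∂[3,7,9] = [7,9] − [3,9] + [3,7].
This gives a 27×18 integer matrix of rank 18; reducing to Smith normal form yields diagonal entries (1,1,1,1,1,1,1,1,1,1,1,1,1,1,1,1,1,2).

Reading off H_k = ker ∂_k / im ∂_{k+1}:

  H_2: rank ker ∂_2 − rank ∂_3 = (18 − 18) − 0 = 0, and there is no ∂_3, so H_2 ≅ 0.

(K is a triangulation of the Klein bottle.)

H_2 ≅ 0.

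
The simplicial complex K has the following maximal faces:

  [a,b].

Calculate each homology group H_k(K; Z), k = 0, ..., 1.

H_0 ≅ Z,  H_1 = 0.

K has 2 vertices, 1 edge.
rank ∂_0 = 0, rank ∂_1 = 1 ⇒ b_0 = 2 − 0 − 1 = 1; all invariant factors of ∂_1 are 1 so no torsion. So H_0 = Z.
rank ∂_1 = 1, rank ∂_2 = 0 ⇒ b_1 = 1 − 1 − 0 = 0. So H_1 = 0.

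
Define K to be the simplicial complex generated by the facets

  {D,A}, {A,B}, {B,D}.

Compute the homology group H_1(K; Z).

Take the total order A < B < D on the vertex set. Then K (dimension 1) consists of the simplices:

  0-simplices (3): A, B, D
  1-simplices (3): AB, AD, BD

Hence C_0 ≅ Z^3, C_1 ≅ Z^3.

∂_1: C_1 → C_0 is given by ∂[p,q] = [q] − [p].
This gives a 3×3 integer matrix of rank 2; reducing to Smith normal form yields diagonal entries (1,1).

Computing H_k = (kernel of ∂_k) / (image of ∂_{k+1}):

  H_1: rank ker ∂_1 − rank ∂_2 = (3 − 2) − 0 = 1, and there is no ∂_2, so H_1 ≅ Z.

H_1 = Z.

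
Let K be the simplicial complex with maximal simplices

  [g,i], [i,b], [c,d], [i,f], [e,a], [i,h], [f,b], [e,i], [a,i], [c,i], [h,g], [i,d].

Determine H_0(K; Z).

H_0 ≅ Z.

Order the vertices as a < b < c < d < e < f < g < h < i. Listing each simplex with vertices in this order, K has dimension 1 with simplices:

  0-simplices (9): a, b, c, d, e, f, g, h, i
  1-simplices (12): ae, ai, bf, bi, cd, ci, di, ei, fi, gh, gi, hi

Hence C_0 ≅ Z^9, C_1 ≅ Z^12.

∂_1: C_1 → C_0 sends each edge [p,q] (with p < q) to q − p. For instance
  ∂bf = f − b.
The 9×12 boundary matrix has rank 8 and Smith normal form diag(1,1,1,1,1,1,1,1).

Now H_k = ker ∂_k / im ∂_{k+1}, so:

  H_0: rank C_0 − rank ∂_1 = 9 − 8 = 1, and the invariant factors of ∂_1 are all 1, so H_0 ≅ Z.

(K is a triangulation of a wedge of 4 circles.)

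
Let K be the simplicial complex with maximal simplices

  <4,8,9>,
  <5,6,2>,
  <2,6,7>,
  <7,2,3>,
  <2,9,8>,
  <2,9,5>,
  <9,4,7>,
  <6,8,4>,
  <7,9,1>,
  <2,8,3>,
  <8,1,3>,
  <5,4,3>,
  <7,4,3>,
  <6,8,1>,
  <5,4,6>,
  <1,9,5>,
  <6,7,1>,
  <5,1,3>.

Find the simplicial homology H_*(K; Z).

H_0 = Z,  H_1 = Z^2,  H_2 = Z.

Take the total order 1 < 2 < 3 < 4 < 5 < 6 < 7 < 8 < 9 on the vertex set. Then K (dimension 2) consists of the simplices:

  0-simplices (9): [1], [2], [3], [4], [5], [6], [7], [8], [9]
  1-simplices (27): (27 of them)
  2-simplices (18): [1,3,5], [1,3,8], [1,5,9], [1,6,7], [1,6,8], [1,7,9], [2,3,7], [2,3,8], [2,5,6], [2,5,9], [2,6,7], [2,8,9], [3,4,5], [3,4,7], [4,5,6], [4,6,8], [4,7,9], [4,8,9]

Hence C_0 ≅ Z^9, C_1 ≅ Z^27, C_2 ≅ Z^18.

∂_1: C_1 → C_0 maps an edge to its endpoints' difference, ∂[p,q] = q − p.
As a 9×27 matrix over Z this has rank 8, with invariant factors (1,1,1,1,1,1,1,1).

Boundary ∂_2: C_2 → C_1 acts by ∂[p,q,r] = [q,r] − [p,r] + [p,q]. For instance
  ∂[1,5,9] = [5,9] − [1,9] + [1,5],
  ∂[2,3,7] = [3,7] − [2,7] + [2,3].
The 27×18 boundary matrix has rank 17 and Smith normal form diag(1,1,1,1,1,1,1,1,1,1,1,1,1,1,1,1,1).

Reading off H_k = ker ∂_k / im ∂_{k+1}:

  H_0: rank C_0 − rank ∂_1 = 9 − 8 = 1, and the invariant factors of ∂_1 are all 1, so H_0 ≅ Z.
  H_1: rank ker ∂_1 − rank ∂_2 = (27 − 8) − 17 = 2, and the invariant factors of ∂_2 are all 1, so H_1 ≅ Z^2.
  H_2: rank ker ∂_2 − rank ∂_3 = (18 − 17) − 0 = 1, and there is no ∂_3, so H_2 ≅ Z.

As a check, the Euler characteristic is 9 − 27 + 18 = 0, which agrees with 1 − 2 + 1 = 0.
(K is a triangulation of the torus T^2.)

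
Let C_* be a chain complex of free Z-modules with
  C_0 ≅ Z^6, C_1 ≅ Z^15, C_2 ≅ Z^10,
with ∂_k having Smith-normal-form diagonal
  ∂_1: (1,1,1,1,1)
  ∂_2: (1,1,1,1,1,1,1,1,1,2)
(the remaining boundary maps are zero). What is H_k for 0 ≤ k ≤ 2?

H_0: b_0 = 6 − 0 − 5 = 1; torsion from ∂_1 factors > 1: none. So H_0 ≅ Z.
H_1: b_1 = 15 − 5 − 10 = 0; torsion from ∂_2 factors > 1: [2]. So H_1 ≅ Z/2Z.
H_2: b_2 = 10 − 10 − 0 = 0; torsion from ∂_3 factors > 1: none. So H_2 ≅ 0.

H_0 ≅ Z,  H_1 ≅ Z/2Z,  H_2 = 0.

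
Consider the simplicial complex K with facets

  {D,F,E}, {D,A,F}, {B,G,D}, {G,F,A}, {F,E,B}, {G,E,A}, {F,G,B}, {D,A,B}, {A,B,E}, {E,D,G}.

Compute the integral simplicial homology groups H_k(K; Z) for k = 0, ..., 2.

H_0 ≅ Z,  H_1 ≅ Z_2,  H_2 = 0.

Order the vertices as A < B < D < E < F < G. Listing each simplex with vertices in this order, K has dimension 2 with simplices:

  0-simplices (6): A, B, D, E, F, G
  1-simplices (15): AB, AD, AE, AF, AG, BD, BE, BF, BG, DE, DF, DG, EF, EG, FG
  2-simplices (10): ABD, ABE, ADF, AEG, AFG, BDG, BEF, BFG, DEF, DEG

giving chain groups C_0 ≅ Z^6, C_1 ≅ Z^15, C_2 ≅ Z^10.

Boundary ∂_1: C_1 → C_0 sends each edge [p,q] (with p < q) to q − p.
As a 6×15 matrix over Z this has rank 5, with invariant factors (1,1,1,1,1).

∂_2: C_2 → C_1 acts by ∂[p,q,r] = [q,r] − [p,r] + [p,q]. For instance
  ∂BDG = DG − BG + BD,
  ∂DEF = EF − DF + DE.
The resulting 15×10 matrix has rank 10, and its Smith normal form has invariant factors (1,1,1,1,1,1,1,1,1,2).

Computing H_k = (kernel of ∂_k) / (image of ∂_{k+1}):

  H_0: rank C_0 − rank ∂_1 = 6 − 5 = 1, and the invariant factors of ∂_1 are all 1, so H_0 ≅ Z.
  H_1: rank ker ∂_1 − rank ∂_2 = (15 − 5) − 10 = 0, and ∂_2 has invariant factor 2 > 1, so H_1 ≅ Z_2.
  H_2: rank ker ∂_2 − rank ∂_3 = (10 − 10) − 0 = 0, and there is no ∂_3, so H_2 ≅ 0.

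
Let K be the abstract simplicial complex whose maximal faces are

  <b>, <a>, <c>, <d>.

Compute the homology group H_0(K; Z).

Take the total order a < b < c < d on the vertex set. Then K (dimension 0) consists of the simplices:

  0-simplices (4): a, b, c, d

giving chain groups C_0 ≅ Z^4.

Now H_k = ker ∂_k / im ∂_{k+1}, so:

  H_0: rank C_0 − rank ∂_1 = 4 − 0 = 4, and there is no ∂_1, so H_0 ≅ Z^4.

H_0 ≅ Z^4.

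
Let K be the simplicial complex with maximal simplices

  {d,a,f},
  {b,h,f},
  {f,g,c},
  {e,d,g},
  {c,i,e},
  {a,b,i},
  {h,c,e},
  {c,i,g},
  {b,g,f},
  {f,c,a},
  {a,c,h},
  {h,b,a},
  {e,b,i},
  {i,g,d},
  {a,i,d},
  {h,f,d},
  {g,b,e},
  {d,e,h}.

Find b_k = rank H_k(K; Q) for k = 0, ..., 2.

b_0 = 1, b_1 = 1, b_2 = 0.

Fix the vertex order a < b < c < d < e < f < g < h < i and write every simplex with vertices in increasing order. Then dim K = 2 and the simplices of K are:

  0-simplices (9): a, b, c, d, e, f, g, h, i
  1-simplices (27): ab, ac, ad, af, ah, ai, be, bf, bg, bh, bi, ce, cf, cg, ch, ci, de, df, dg, dh, di, eg, eh, ei, fg, fh, gi
  2-simplices (18): abh, abi, acf, ach, adf, adi, beg, bei, bfg, bfh, ceh, cei, cfg, cgi, deg, deh, dfh, dgi

so the chain groups are C_0 ≅ Z^9, C_1 ≅ Z^27, C_2 ≅ Z^18.

Boundary ∂_1: C_1 → C_0 sends each edge [p,q] (with p < q) to q − p. For instance
  ∂cg = g − c.
This gives a 9×27 integer matrix of rank 8; reducing to Smith normal form yields diagonal entries (1,1,1,1,1,1,1,1).

∂_2: C_2 → C_1 maps a triangle to the signed sum of its edges. For instance
  ∂dfh = fh − dh + df,
  ∂cfg = fg − cg + cf.
This gives a 27×18 integer matrix of rank 18; reducing to Smith normal form yields diagonal entries (1,1,1,1,1,1,1,1,1,1,1,1,1,1,1,1,1,2).

Reading off H_k = ker ∂_k / im ∂_{k+1}:

  H_0: rank C_0 − rank ∂_1 = 9 − 8 = 1, and the invariant factors of ∂_1 are all 1, so H_0 = Z.
  H_1: rank ker ∂_1 − rank ∂_2 = (27 − 8) − 18 = 1, and ∂_2 has invariant factor 2 > 1, so H_1 = Z ⊕ Z/2.
  H_2: rank ker ∂_2 − rank ∂_3 = (18 − 18) − 0 = 0, and there is no ∂_3, so H_2 = 0.

As a check, the Euler characteristic is 9 − 27 + 18 = 0, which agrees with 1 − 1 + 0 = 0.

Hence the Betti numbers are b_0 = 1, b_1 = 1, b_2 = 0.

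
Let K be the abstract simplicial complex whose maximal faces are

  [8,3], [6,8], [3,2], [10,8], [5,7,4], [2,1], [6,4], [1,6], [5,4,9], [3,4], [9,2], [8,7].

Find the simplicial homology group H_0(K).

Fix the vertex order 1 < 2 < 3 < 4 < 5 < 6 < 7 < 8 < 9 < 10 and write every simplex with vertices in increasing order. Then dim K = 2 and the simplices of K are:

  0-simplices (10): [1], [2], [3], [4], [5], [6], [7], [8], [9], [10]
  1-simplices (15): [1,2], [1,6], [2,3], [2,9], [3,4], [3,8], [4,5], [4,6], [4,7], [4,9], [5,7], [5,9], [6,8], [7,8], [8,10]
  2-simplices (2): [4,5,7], [4,5,9]

so the chain groups are C_0 ≅ Z^10, C_1 ≅ Z^15, C_2 ≅ Z^2.

The boundary map ∂_1: C_1 → C_0 maps an edge to its endpoints' difference, ∂[p,q] = q − p. For instance
  ∂[4,9] = [9] − [4].
The resulting 10×15 matrix has rank 9, and its Smith normal form has invariant factors (1,1,1,1,1,1,1,1,1).

∂_2: C_2 → C_1 acts by ∂[p,q,r] = [q,r] − [p,r] + [p,q]. For instance
  ∂[4,5,9] = [5,9] − [4,9] + [4,5],
  ∂[4,5,7] = [5,7] − [4,7] + [4,5].
As a 15×2 matrix over Z this has rank 2, with invariant factors (1,1).

Reading off H_k = ker ∂_k / im ∂_{k+1}:

  H_0: rank C_0 − rank ∂_1 = 10 − 9 = 1, and the invariant factors of ∂_1 are all 1, so H_0 = Z.

H_0 = Z.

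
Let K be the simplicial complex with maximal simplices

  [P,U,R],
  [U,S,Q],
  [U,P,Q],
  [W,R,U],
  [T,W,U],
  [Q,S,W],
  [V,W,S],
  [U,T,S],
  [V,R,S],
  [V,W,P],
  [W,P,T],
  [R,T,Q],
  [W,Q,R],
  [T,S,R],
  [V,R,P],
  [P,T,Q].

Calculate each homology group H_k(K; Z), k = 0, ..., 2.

Take the total order P < Q < R < S < T < U < V < W on the vertex set. Then K (dimension 2) consists of the simplices:

  0-simplices (8): P, Q, R, S, T, U, V, W
  1-simplices (24): PQ, PR, PT, PU, PV, PW, QR, QS, QT, QU, QW, RS, RT, RU, RV, RW, ST, SU, SV, SW, TU, TW, UW, VW
  2-simplices (16): PQT, PQU, PRU, PRV, PTW, PVW, QRT, QRW, QSU, QSW, RST, RSV, RUW, STU, SVW, TUW

so the chain groups are C_0 ≅ Z^8, C_1 ≅ Z^24, C_2 ≅ Z^16.

∂_1: C_1 → C_0 maps an edge to its endpoints' difference, ∂[p,q] = q − p. For instance
  ∂PQ = Q − P.
The resulting 8×24 matrix has rank 7, and its Smith normal form has invariant factors (1,1,1,1,1,1,1).

Boundary ∂_2: C_2 → C_1 sends each 2-simplex [p,q,r] to [q,r] − [p,r] + [p,q]. For instance
  ∂PRU = RU − PU + PR,
  ∂QSW = SW − QW + QS.
This gives a 24×16 integer matrix of rank 15; reducing to Smith normal form yields diagonal entries (1,1,1,1,1,1,1,1,1,1,1,1,1,1,1).

From H_k ≅ ker(∂_k) / im(∂_{k+1}) we obtain:

  H_0: rank C_0 − rank ∂_1 = 8 − 7 = 1, and the invariant factors of ∂_1 are all 1, so H_0 ≅ Z.
  H_1: rank ker ∂_1 − rank ∂_2 = (24 − 7) − 15 = 2, and the invariant factors of ∂_2 are all 1, so H_1 ≅ Z^2.
  H_2: rank ker ∂_2 − rank ∂_3 = (16 − 15) − 0 = 1, and there is no ∂_3, so H_2 ≅ Z.

H_0 ≅ Z,  H_1 ≅ Z^2,  H_2 ≅ Z.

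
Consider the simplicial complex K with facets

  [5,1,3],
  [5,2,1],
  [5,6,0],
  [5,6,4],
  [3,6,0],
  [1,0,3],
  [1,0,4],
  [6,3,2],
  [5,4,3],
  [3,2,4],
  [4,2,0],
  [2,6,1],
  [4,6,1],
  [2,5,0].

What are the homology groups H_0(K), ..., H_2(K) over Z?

Take the total order 0 < 1 < 2 < 3 < 4 < 5 < 6 on the vertex set. Then K (dimension 2) consists of the simplices:

  0-simplices (7): [0], [1], [2], [3], [4], [5], [6]
  1-simplices (21): [0,1], [0,2], [0,3], [0,4], [0,5], [0,6], [1,2], [1,3], [1,4], [1,5], [1,6], [2,3], [2,4], [2,5], [2,6], [3,4], [3,5], [3,6], [4,5], [4,6], [5,6]
  2-simplices (14): [0,1,3], [0,1,4], [0,2,4], [0,2,5], [0,3,6], [0,5,6], [1,2,5], [1,2,6], [1,3,5], [1,4,6], [2,3,4], [2,3,6], [3,4,5], [4,5,6]

giving chain groups C_0 ≅ Z^7, C_1 ≅ Z^21, C_2 ≅ Z^14.

Boundary ∂_1: C_1 → C_0 maps an edge to its endpoints' difference, ∂[p,q] = q − p. For instance
  ∂[0,6] = [6] − [0].
This gives a 7×21 integer matrix of rank 6; reducing to Smith normal form yields diagonal entries (1,1,1,1,1,1).

Boundary ∂_2: C_2 → C_1 acts by ∂[p,q,r] = [q,r] − [p,r] + [p,q]. For instance
  ∂[0,2,4] = [2,4] − [0,4] + [0,2],
  ∂[0,2,5] = [2,5] − [0,5] + [0,2].
The 21×14 boundary matrix has rank 13 and Smith normal form diag(1,1,1,1,1,1,1,1,1,1,1,1,1).

Reading off H_k = ker ∂_k / im ∂_{k+1}:

  H_0: rank C_0 − rank ∂_1 = 7 − 6 = 1, and the invariant factors of ∂_1 are all 1, so H_0 = Z.
  H_1: rank ker ∂_1 − rank ∂_2 = (21 − 6) − 13 = 2, and the invariant factors of ∂_2 are all 1, so H_1 = Z^2.
  H_2: rank ker ∂_2 − rank ∂_3 = (14 − 13) − 0 = 1, and there is no ∂_3, so H_2 = Z.

As a check, the Euler characteristic is 7 − 21 + 14 = 0, which agrees with 1 − 2 + 1 = 0.

H_0 ≅ Z,  H_1 ≅ Z^2,  H_2 ≅ Z.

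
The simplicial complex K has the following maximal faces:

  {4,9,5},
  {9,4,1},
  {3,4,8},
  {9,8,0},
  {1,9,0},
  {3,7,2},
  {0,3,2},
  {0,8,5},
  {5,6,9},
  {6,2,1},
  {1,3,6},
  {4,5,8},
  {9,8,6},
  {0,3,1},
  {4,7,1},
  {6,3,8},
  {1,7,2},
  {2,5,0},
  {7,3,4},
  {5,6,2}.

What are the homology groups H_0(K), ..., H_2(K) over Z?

We work with the vertex ordering 0 < 1 < 2 < 3 < 4 < 5 < 6 < 7 < 8 < 9. The simplices of K, each written with vertices in increasing order, are:

  0-simplices (10): [0], [1], [2], [3], [4], [5], [6], [7], [8], [9]
  1-simplices (30): (30 of them)
  2-simplices (20): (20 of them)

so the chain groups are C_0 ≅ Z^10, C_1 ≅ Z^30, C_2 ≅ Z^20.

Boundary ∂_1: C_1 → C_0 maps an edge to its endpoints' difference, ∂[p,q] = q − p. For instance
  ∂[3,7] = [7] − [3].
The 10×30 boundary matrix has rank 9 and Smith normal form diag(1,1,1,1,1,1,1,1,1).

∂_2: C_2 → C_1 maps a triangle to the signed sum of its edges. For instance
  ∂[1,4,7] = [4,7] − [1,7] + [1,4],
  ∂[3,6,8] = [6,8] − [3,8] + [3,6].
The resulting 30×20 matrix has rank 20, and its Smith normal form has invariant factors (1,1,1,1,1,1,1,1,1,1,1,1,1,1,1,1,1,1,1,2).

From H_k ≅ ker(∂_k) / im(∂_{k+1}) we obtain:

  H_0: rank C_0 − rank ∂_1 = 10 − 9 = 1, and the invariant factors of ∂_1 are all 1, so H_0 ≅ Z.
  H_1: rank ker ∂_1 − rank ∂_2 = (30 − 9) − 20 = 1, and ∂_2 has invariant factor 2 > 1, so H_1 ≅ Z ⊕ Z/2.
  H_2: rank ker ∂_2 − rank ∂_3 = (20 − 20) − 0 = 0, and there is no ∂_3, so H_2 ≅ 0.

H_0 ≅ Z,  H_1 ≅ Z ⊕ Z/2,  H_2 = 0.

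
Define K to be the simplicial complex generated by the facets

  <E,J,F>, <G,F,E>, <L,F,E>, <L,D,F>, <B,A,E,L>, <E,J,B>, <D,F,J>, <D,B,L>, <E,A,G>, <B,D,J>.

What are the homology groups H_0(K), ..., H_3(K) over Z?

H_0 = Z,  H_1 = 0,  H_2 = Z,  H_3 = 0.

Order the vertices as A < B < D < E < F < G < J < L. Listing each simplex with vertices in this order, K has dimension 3 with simplices:

  0-simplices (8): A, B, D, E, F, G, J, L
  1-simplices (18): AB, AE, AG, AL, BD, BE, BJ, BL, DF, DJ, DL, EF, EG, EJ, EL, FG, FJ, FL
  2-simplices (13): ABE, ABL, AEG, AEL, BDJ, BDL, BEJ, BEL, DFJ, DFL, EFG, EFJ, EFL
  3-simplices (1): ABEL

Hence C_0 ≅ Z^8, C_1 ≅ Z^18, C_2 ≅ Z^13, C_3 ≅ Z^1.

∂_1: C_1 → C_0 maps an edge to its endpoints' difference, ∂[p,q] = q − p.
As a 8×18 matrix over Z this has rank 7, with invariant factors (1,1,1,1,1,1,1).

Boundary ∂_2: C_2 → C_1 sends each 2-simplex [p,q,r] to [q,r] − [p,r] + [p,q]. For instance
  ∂DFJ = FJ − DJ + DF,
  ∂BEJ = EJ − BJ + BE.
This gives a 18×13 integer matrix of rank 11; reducing to Smith normal form yields diagonal entries (1,1,1,1,1,1,1,1,1,1,1).

Boundary ∂_3: C_3 → C_2 sends each 3-simplex σ to the alternating sum Σ_i (−1)^i (σ with its i-th vertex removed). For instance
  ∂ABEL = BEL − AEL + ABL − ABE.
As a 13×1 matrix over Z this has rank 1, with invariant factors (1).

Reading off H_k = ker ∂_k / im ∂_{k+1}:

  H_0: rank C_0 − rank ∂_1 = 8 − 7 = 1, and the invariant factors of ∂_1 are all 1, so H_0 ≅ Z.
  H_1: rank ker ∂_1 − rank ∂_2 = (18 − 7) − 11 = 0, and the invariant factors of ∂_2 are all 1, so H_1 ≅ 0.
  H_2: rank ker ∂_2 − rank ∂_3 = (13 − 11) − 1 = 1, and the invariant factors of ∂_3 are all 1, so H_2 ≅ Z.
  H_3: rank ker ∂_3 − rank ∂_4 = (1 − 1) − 0 = 0, and there is no ∂_4, so H_3 ≅ 0.

As a check, the Euler characteristic is 8 − 18 + 13 − 1 = 2, which agrees with 1 − 0 + 1 − 0 = 2.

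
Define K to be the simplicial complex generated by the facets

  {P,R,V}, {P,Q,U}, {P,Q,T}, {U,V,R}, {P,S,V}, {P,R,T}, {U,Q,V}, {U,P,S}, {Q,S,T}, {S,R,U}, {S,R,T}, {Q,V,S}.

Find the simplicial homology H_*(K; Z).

Order the vertices as P < Q < R < S < T < U < V. Listing each simplex with vertices in this order, K has dimension 2 with simplices:

  0-simplices (7): P, Q, R, S, T, U, V
  1-simplices (18): PQ, PR, PS, PT, PU, PV, QS, QT, QU, QV, RS, RT, RU, RV, ST, SU, SV, UV
  2-simplices (12): PQT, PQU, PRT, PRV, PSU, PSV, QST, QSV, QUV, RST, RSU, RUV

so the chain groups are C_0 ≅ Z^7, C_1 ≅ Z^18, C_2 ≅ Z^12.

The boundary map ∂_1: C_1 → C_0 sends each edge [p,q] (with p < q) to q − p. For instance
  ∂QS = S − Q.
The 7×18 boundary matrix has rank 6 and Smith normal form diag(1,1,1,1,1,1).

∂_2: C_2 → C_1 sends each 2-simplex [p,q,r] to [q,r] − [p,r] + [p,q]. For instance
  ∂QUV = UV − QV + QU,
  ∂RSU = SU − RU + RS.
As a 18×12 matrix over Z this has rank 12, with invariant factors (1,1,1,1,1,1,1,1,1,1,1,2).

Computing H_k = (kernel of ∂_k) / (image of ∂_{k+1}):

  H_0: rank C_0 − rank ∂_1 = 7 − 6 = 1, and the invariant factors of ∂_1 are all 1, so H_0 = Z.
  H_1: rank ker ∂_1 − rank ∂_2 = (18 − 6) − 12 = 0, and ∂_2 has invariant factor 2 > 1, so H_1 = Z/2Z.
  H_2: rank ker ∂_2 − rank ∂_3 = (12 − 12) − 0 = 0, and there is no ∂_3, so H_2 = 0.

H_0 = Z,  H_1 = Z/2Z,  H_2 = 0.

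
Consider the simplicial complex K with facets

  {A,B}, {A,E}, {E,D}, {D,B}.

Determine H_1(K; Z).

Order the vertices as A < B < D < E. Listing each simplex with vertices in this order, K has dimension 1 with simplices:

  0-simplices (4): A, B, D, E
  1-simplices (4): AB, AE, BD, DE

Hence C_0 ≅ Z^4, C_1 ≅ Z^4.

∂_1: C_1 → C_0 is given by ∂[p,q] = [q] − [p]. For instance
  ∂AB = B − A.
As a 4×4 matrix over Z this has rank 3, with invariant factors (1,1,1).

From H_k ≅ ker(∂_k) / im(∂_{k+1}) we obtain:

  H_1: rank ker ∂_1 − rank ∂_2 = (4 − 3) − 0 = 1, and there is no ∂_2, so H_1 ≅ Z.

(K is a triangulation of the circle S^1.)

H_1 ≅ Z.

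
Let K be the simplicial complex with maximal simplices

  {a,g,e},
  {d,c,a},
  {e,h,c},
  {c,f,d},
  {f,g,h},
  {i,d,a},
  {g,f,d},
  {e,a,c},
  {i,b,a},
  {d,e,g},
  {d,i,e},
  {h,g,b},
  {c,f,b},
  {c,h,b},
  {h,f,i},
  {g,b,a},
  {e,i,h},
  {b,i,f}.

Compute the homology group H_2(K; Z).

Order the vertices as a < b < c < d < e < f < g < h < i. Listing each simplex with vertices in this order, K has dimension 2 with simplices:

  0-simplices (9): a, b, c, d, e, f, g, h, i
  1-simplices (27): ab, ac, ad, ae, ag, ai, bc, bf, bg, bh, bi, cd, ce, cf, ch, de, df, dg, di, eg, eh, ei, fg, fh, fi, gh, hi
  2-simplices (18): abg, abi, acd, ace, adi, aeg, bcf, bch, bfi, bgh, cdf, ceh, deg, dei, dfg, ehi, fgh, fhi

Hence C_0 ≅ Z^9, C_1 ≅ Z^27, C_2 ≅ Z^18.

Boundary ∂_1: C_1 → C_0 maps an edge to its endpoints' difference, ∂[p,q] = q − p. For instance
  ∂ad = d − a.
The resulting 9×27 matrix has rank 8, and its Smith normal form has invariant factors (1,1,1,1,1,1,1,1).

∂_2: C_2 → C_1 acts by ∂[p,q,r] = [q,r] − [p,r] + [p,q]. For instance
  ∂deg = eg − dg + de,
  ∂fgh = gh − fh + fg.
The 27×18 boundary matrix has rank 18 and Smith normal form diag(1,1,1,1,1,1,1,1,1,1,1,1,1,1,1,1,1,2).

From H_k ≅ ker(∂_k) / im(∂_{k+1}) we obtain:

  H_2: rank ker ∂_2 − rank ∂_3 = (18 − 18) − 0 = 0, and there is no ∂_3, so H_2 = 0.

H_2 ≅ 0.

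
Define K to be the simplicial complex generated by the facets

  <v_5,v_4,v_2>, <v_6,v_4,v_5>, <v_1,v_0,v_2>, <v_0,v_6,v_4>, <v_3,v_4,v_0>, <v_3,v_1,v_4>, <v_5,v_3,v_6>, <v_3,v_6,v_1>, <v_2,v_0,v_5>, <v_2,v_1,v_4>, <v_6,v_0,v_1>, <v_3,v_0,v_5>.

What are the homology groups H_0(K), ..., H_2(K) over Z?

H_0 = Z,  H_1 = Z/2,  H_2 = 0.

We work with the vertex ordering v_0 < v_1 < v_2 < v_3 < v_4 < v_5 < v_6. The simplices of K, each written with vertices in increasing order, are:

  0-simplices (7): [v_0], [v_1], [v_2], [v_3], [v_4], [v_5], [v_6]
  1-simplices (18): (18 of them)
  2-simplices (12): (12 of them)

so the chain groups are C_0 ≅ Z^7, C_1 ≅ Z^18, C_2 ≅ Z^12.

The boundary map ∂_1: C_1 → C_0 maps an edge to its endpoints' difference, ∂[p,q] = q − p. For instance
  ∂[v_3,v_5] = [v_5] − [v_3].
As a 7×18 matrix over Z this has rank 6, with invariant factors (1,1,1,1,1,1).

The boundary map ∂_2: C_2 → C_1 sends each 2-simplex [p,q,r] to [q,r] − [p,r] + [p,q]. For instance
  ∂[v_1,v_2,v_4] = [v_2,v_4] − [v_1,v_4] + [v_1,v_2],
  ∂[v_2,v_4,v_5] = [v_4,v_5] − [v_2,v_5] + [v_2,v_4].
As a 18×12 matrix over Z this has rank 12, with invariant factors (1,1,1,1,1,1,1,1,1,1,1,2).

From H_k ≅ ker(∂_k) / im(∂_{k+1}) we obtain:

  H_0: rank C_0 − rank ∂_1 = 7 − 6 = 1, and the invariant factors of ∂_1 are all 1, so H_0 ≅ Z.
  H_1: rank ker ∂_1 − rank ∂_2 = (18 − 6) − 12 = 0, and ∂_2 has invariant factor 2 > 1, so H_1 ≅ Z/2.
  H_2: rank ker ∂_2 − rank ∂_3 = (12 − 12) − 0 = 0, and there is no ∂_3, so H_2 ≅ 0.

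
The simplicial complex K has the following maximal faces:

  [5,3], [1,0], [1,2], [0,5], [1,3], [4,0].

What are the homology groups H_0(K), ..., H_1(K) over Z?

H_0 = Z,  H_1 = Z.

Fix the vertex order 0 < 1 < 2 < 3 < 4 < 5 and write every simplex with vertices in increasing order. Then dim K = 1 and the simplices of K are:

  0-simplices (6): [0], [1], [2], [3], [4], [5]
  1-simplices (6): [0,1], [0,4], [0,5], [1,2], [1,3], [3,5]

Hence C_0 ≅ Z^6, C_1 ≅ Z^6.

∂_1: C_1 → C_0 sends each edge [p,q] (with p < q) to q − p.
This gives a 6×6 integer matrix of rank 5; reducing to Smith normal form yields diagonal entries (1,1,1,1,1).

From H_k ≅ ker(∂_k) / im(∂_{k+1}) we obtain:

  H_0: rank C_0 − rank ∂_1 = 6 − 5 = 1, and the invariant factors of ∂_1 are all 1, so H_0 ≅ Z.
  H_1: rank ker ∂_1 − rank ∂_2 = (6 − 5) − 0 = 1, and there is no ∂_2, so H_1 ≅ Z.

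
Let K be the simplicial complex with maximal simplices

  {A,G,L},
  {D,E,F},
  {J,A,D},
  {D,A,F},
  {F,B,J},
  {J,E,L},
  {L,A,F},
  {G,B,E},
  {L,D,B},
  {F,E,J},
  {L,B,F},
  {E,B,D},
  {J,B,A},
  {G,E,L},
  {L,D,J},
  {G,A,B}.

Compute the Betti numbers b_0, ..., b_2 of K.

b_0 = 1, b_1 = 2, b_2 = 1.

We work with the vertex ordering A < B < D < E < F < G < J < L. The simplices of K, each written with vertices in increasing order, are:

  0-simplices (8): A, B, D, E, F, G, J, L
  1-simplices (24): AB, AD, AF, AG, AJ, AL, BD, BE, BF, BG, BJ, BL, DE, DF, DJ, DL, EF, EG, EJ, EL, FJ, FL, GL, JL
  2-simplices (16): ABG, ABJ, ADF, ADJ, AFL, AGL, BDE, BDL, BEG, BFJ, BFL, DEF, DJL, EFJ, EGL, EJL

giving chain groups C_0 ≅ Z^8, C_1 ≅ Z^24, C_2 ≅ Z^16.

Boundary ∂_1: C_1 → C_0 maps an edge to its endpoints' difference, ∂[p,q] = q − p.
The 8×24 boundary matrix has rank 7 and Smith normal form diag(1,1,1,1,1,1,1).

Boundary ∂_2: C_2 → C_1 sends each 2-simplex [p,q,r] to [q,r] − [p,r] + [p,q]. For instance
  ∂BDE = DE − BE + BD,
  ∂DEF = EF − DF + DE.
The resulting 24×16 matrix has rank 15, and its Smith normal form has invariant factors (1,1,1,1,1,1,1,1,1,1,1,1,1,1,1).

Now H_k = ker ∂_k / im ∂_{k+1}, so:

  H_0: rank C_0 − rank ∂_1 = 8 − 7 = 1, and the invariant factors of ∂_1 are all 1, so H_0 = Z.
  H_1: rank ker ∂_1 − rank ∂_2 = (24 − 7) − 15 = 2, and the invariant factors of ∂_2 are all 1, so H_1 = Z^2.
  H_2: rank ker ∂_2 − rank ∂_3 = (16 − 15) − 0 = 1, and there is no ∂_3, so H_2 = Z.

(K is a triangulation of the torus T^2.)

Hence the Betti numbers are b_0 = 1, b_1 = 2, b_2 = 1.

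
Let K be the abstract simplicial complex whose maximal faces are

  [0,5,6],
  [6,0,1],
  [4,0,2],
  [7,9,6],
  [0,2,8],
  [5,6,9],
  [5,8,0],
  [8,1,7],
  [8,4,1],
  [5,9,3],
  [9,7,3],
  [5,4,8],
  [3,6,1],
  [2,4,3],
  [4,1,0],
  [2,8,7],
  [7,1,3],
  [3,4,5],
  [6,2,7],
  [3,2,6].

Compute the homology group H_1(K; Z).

Take the total order 0 < 1 < 2 < 3 < 4 < 5 < 6 < 7 < 8 < 9 on the vertex set. Then K (dimension 2) consists of the simplices:

  0-simplices (10): [0], [1], [2], [3], [4], [5], [6], [7], [8], [9]
  1-simplices (30): (30 of them)
  2-simplices (20): (20 of them)

so the chain groups are C_0 ≅ Z^10, C_1 ≅ Z^30, C_2 ≅ Z^20.

The boundary map ∂_1: C_1 → C_0 sends each edge [p,q] (with p < q) to q − p.
The resulting 10×30 matrix has rank 9, and its Smith normal form has invariant factors (1,1,1,1,1,1,1,1,1).

Boundary ∂_2: C_2 → C_1 maps a triangle to the signed sum of its edges. For instance
  ∂[2,3,4] = [3,4] − [2,4] + [2,3],
  ∂[4,5,8] = [5,8] − [4,8] + [4,5].
The 30×20 boundary matrix has rank 20 and Smith normal form diag(1,1,1,1,1,1,1,1,1,1,1,1,1,1,1,1,1,1,1,2).

Now H_k = ker ∂_k / im ∂_{k+1}, so:

  H_1: rank ker ∂_1 − rank ∂_2 = (30 − 9) − 20 = 1, and ∂_2 has invariant factor 2 > 1, so H_1 ≅ Z ⊕ Z_2.

H_1 ≅ Z ⊕ Z_2.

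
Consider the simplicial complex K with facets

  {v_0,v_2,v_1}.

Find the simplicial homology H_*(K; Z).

H_0 = Z,  H_1 = 0,  H_2 = 0.

We work with the vertex ordering v_0 < v_1 < v_2. The simplices of K, each written with vertices in increasing order, are:

  0-simplices (3): [v_0], [v_1], [v_2]
  1-simplices (3): [v_0,v_1], [v_0,v_2], [v_1,v_2]
  2-simplices (1): [v_0,v_1,v_2]

so the chain groups are C_0 ≅ Z^3, C_1 ≅ Z^3, C_2 ≅ Z^1.

The boundary map ∂_1: C_1 → C_0 sends each edge [p,q] (with p < q) to q − p.
As a 3×3 matrix over Z this has rank 2, with invariant factors (1,1).

The boundary map ∂_2: C_2 → C_1 sends each 2-simplex [p,q,r] to [q,r] − [p,r] + [p,q]. For instance
  ∂[v_0,v_1,v_2] = [v_1,v_2] − [v_0,v_2] + [v_0,v_1].
The 3×1 boundary matrix has rank 1 and Smith normal form diag(1).

From H_k ≅ ker(∂_k) / im(∂_{k+1}) we obtain:

  H_0: rank C_0 − rank ∂_1 = 3 − 2 = 1, and the invariant factors of ∂_1 are all 1, so H_0 = Z.
  H_1: rank ker ∂_1 − rank ∂_2 = (3 − 2) − 1 = 0, and the invariant factors of ∂_2 are all 1, so H_1 = 0.
  H_2: rank ker ∂_2 − rank ∂_3 = (1 − 1) − 0 = 0, and there is no ∂_3, so H_2 = 0.

(K is a triangulation of the 2-simplex.)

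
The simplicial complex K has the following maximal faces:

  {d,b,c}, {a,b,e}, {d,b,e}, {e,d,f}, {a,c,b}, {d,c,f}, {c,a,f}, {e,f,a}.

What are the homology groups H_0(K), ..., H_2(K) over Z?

Fix the vertex order a < b < c < d < e < f and write every simplex with vertices in increasing order. Then dim K = 2 and the simplices of K are:

  0-simplices (6): a, b, c, d, e, f
  1-simplices (12): ab, ac, ae, af, bc, bd, be, cd, cf, de, df, ef
  2-simplices (8): abc, abe, acf, aef, bcd, bde, cdf, def

Hence C_0 ≅ Z^6, C_1 ≅ Z^12, C_2 ≅ Z^8.

The boundary map ∂_1: C_1 → C_0 sends each edge [p,q] (with p < q) to q − p. For instance
  ∂ac = c − a.
The resulting 6×12 matrix has rank 5, and its Smith normal form has invariant factors (1,1,1,1,1).

The boundary map ∂_2: C_2 → C_1 sends each 2-simplex [p,q,r] to [q,r] − [p,r] + [p,q]. For instance
  ∂abe = be − ae + ab,
  ∂acf = cf − af + ac.
The resulting 12×8 matrix has rank 7, and its Smith normal form has invariant factors (1,1,1,1,1,1,1).

Reading off H_k = ker ∂_k / im ∂_{k+1}:

  H_0: rank C_0 − rank ∂_1 = 6 − 5 = 1, and the invariant factors of ∂_1 are all 1, so H_0 ≅ Z.
  H_1: rank ker ∂_1 − rank ∂_2 = (12 − 5) − 7 = 0, and the invariant factors of ∂_2 are all 1, so H_1 ≅ 0.
  H_2: rank ker ∂_2 − rank ∂_3 = (8 − 7) − 0 = 1, and there is no ∂_3, so H_2 ≅ Z.

(K is a triangulation of the 2-sphere S^2.)

H_0 = Z,  H_1 = 0,  H_2 = Z.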